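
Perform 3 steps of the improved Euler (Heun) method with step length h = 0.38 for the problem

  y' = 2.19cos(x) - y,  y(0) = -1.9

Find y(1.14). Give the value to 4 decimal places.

0.4140

Heun: k1 = f(x_n, y_n); k2 = f(x_n + h, y_n + h·k1); y_{n+1} = y_n + (h/2)·(k1 + k2).
x=0.000000, y=-1.900000:
  k1 = f(0.000000, -1.900000) = 4.090000
  k2 = f(0.380000, -0.345800) = 2.379576
  y ← -1.900000 + (0.38/2)·(4.090000 + 2.379576) = -0.670781
x=0.380000, y=-0.670781:
  k1 = f(0.380000, -0.670781) = 2.704556
  k2 = f(0.760000, 0.356951) = 1.230440
  y ← -0.670781 + (0.38/2)·(2.704556 + 1.230440) = 0.076869
x=0.760000, y=0.076869:
  k1 = f(0.760000, 0.076869) = 1.510522
  k2 = f(1.140000, 0.650867) = 0.263665
  y ← 0.076869 + (0.38/2)·(1.510522 + 0.263665) = 0.413964
y(1.14) ≈ 0.4140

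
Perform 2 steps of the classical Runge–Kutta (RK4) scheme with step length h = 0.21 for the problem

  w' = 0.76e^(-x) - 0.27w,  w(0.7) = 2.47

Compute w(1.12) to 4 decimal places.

RK4: k1 = f(x_n, w_n); k2 = f(x_n + h/2, w_n + (h/2)·k1); k3 = f(x_n + h/2, w_n + (h/2)·k2); k4 = f(x_n + h, w_n + h·k3); w_{n+1} = w_n + (h/6)·(k1 + 2k2 + 2k3 + k4).
x=0.700000, w=2.470000:
  k1 = f(0.700000, 2.470000) = -0.289495
  k2 = f(0.805000, 2.439603) = -0.318906
  k3 = f(0.805000, 2.436515) = -0.318072
  k4 = f(0.910000, 2.403205) = -0.342947
  w ← 2.470000 + (0.21/6)·(k1 + 2k2 + 2k3 + k4) = 2.403276
x=0.910000, w=2.403276:
  k1 = f(0.910000, 2.403276) = -0.342966
  k2 = f(1.015000, 2.367265) = -0.363736
  k3 = f(1.015000, 2.365084) = -0.363147
  k4 = f(1.120000, 2.327015) = -0.380321
  w ← 2.403276 + (0.21/6)·(k1 + 2k2 + 2k3 + k4) = 2.327079
w(1.12) ≈ 2.3271

2.3271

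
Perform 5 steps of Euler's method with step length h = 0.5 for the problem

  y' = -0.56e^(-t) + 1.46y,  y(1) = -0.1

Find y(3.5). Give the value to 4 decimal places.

-2.9629

Euler: y_{n+1} = y_n + h·f(t_n, y_n).
t=1.000000, y=-0.100000: f=-0.352012 → y ← -0.100000 + 0.5·(-0.352012) = -0.276006
t=1.500000, y=-0.276006: f=-0.527922 → y ← -0.276006 + 0.5·(-0.527922) = -0.539967
t=2.000000, y=-0.539967: f=-0.864140 → y ← -0.539967 + 0.5·(-0.864140) = -0.972037
t=2.500000, y=-0.972037: f=-1.465142 → y ← -0.972037 + 0.5·(-1.465142) = -1.704608
t=3.000000, y=-1.704608: f=-2.516609 → y ← -1.704608 + 0.5·(-2.516609) = -2.962913
y(3.5) ≈ -2.9629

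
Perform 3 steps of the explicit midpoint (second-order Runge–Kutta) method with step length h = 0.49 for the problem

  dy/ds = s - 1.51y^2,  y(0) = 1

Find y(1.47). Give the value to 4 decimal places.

0.9387

Midpoint: k1 = f(s_n, y_n); k2 = f(s_n + h/2, y_n + (h/2)·k1); y_{n+1} = y_n + h·k2.
s=0.000000, y=1.000000:
  k1 = f(0.000000, 1.000000) = -1.510000
  k2 = f(0.245000, 0.630050) = -0.354414
  y ← 1.000000 + 0.49·(-0.354414) = 0.826337
s=0.490000, y=0.826337:
  k1 = f(0.490000, 0.826337) = -0.541078
  k2 = f(0.735000, 0.693773) = 0.008205
  y ← 0.826337 + 0.49·0.008205 = 0.830358
s=0.980000, y=0.830358:
  k1 = f(0.980000, 0.830358) = -0.061136
  k2 = f(1.225000, 0.815379) = 0.221086
  y ← 0.830358 + 0.49·0.221086 = 0.938690
y(1.47) ≈ 0.9387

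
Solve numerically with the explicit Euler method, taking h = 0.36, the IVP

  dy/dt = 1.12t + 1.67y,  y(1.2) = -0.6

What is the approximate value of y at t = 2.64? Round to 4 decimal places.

1.8138

Euler: y_{n+1} = y_n + h·f(t_n, y_n).
t=1.200000, y=-0.600000: f=0.342000 → y ← -0.600000 + 0.36·0.342000 = -0.476880
t=1.560000, y=-0.476880: f=0.950810 → y ← -0.476880 + 0.36·0.950810 = -0.134588
t=1.920000, y=-0.134588: f=1.925638 → y ← -0.134588 + 0.36·1.925638 = 0.558641
t=2.280000, y=0.558641: f=3.486531 → y ← 0.558641 + 0.36·3.486531 = 1.813792
y(2.64) ≈ 1.8138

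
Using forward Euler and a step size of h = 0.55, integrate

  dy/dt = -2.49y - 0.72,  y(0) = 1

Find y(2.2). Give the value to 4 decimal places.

-0.2651

Euler: y_{n+1} = y_n + h·f(t_n, y_n).
t=0.000000, y=1.000000: f=-3.210000 → y ← 1.000000 + 0.55·(-3.210000) = -0.765500
t=0.550000, y=-0.765500: f=1.186095 → y ← -0.765500 + 0.55·1.186095 = -0.113148
t=1.100000, y=-0.113148: f=-0.438262 → y ← -0.113148 + 0.55·(-0.438262) = -0.354192
t=1.650000, y=-0.354192: f=0.161938 → y ← -0.354192 + 0.55·0.161938 = -0.265126
y(2.2) ≈ -0.2651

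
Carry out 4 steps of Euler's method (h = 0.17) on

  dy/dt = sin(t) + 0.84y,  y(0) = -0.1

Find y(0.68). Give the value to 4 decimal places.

0.0148

Euler: y_{n+1} = y_n + h·f(t_n, y_n).
t=0.000000, y=-0.100000: f=-0.084000 → y ← -0.100000 + 0.17·(-0.084000) = -0.114280
t=0.170000, y=-0.114280: f=0.073187 → y ← -0.114280 + 0.17·0.073187 = -0.101838
t=0.340000, y=-0.101838: f=0.247943 → y ← -0.101838 + 0.17·0.247943 = -0.059688
t=0.510000, y=-0.059688: f=0.438039 → y ← -0.059688 + 0.17·0.438039 = 0.014779
y(0.68) ≈ 0.0148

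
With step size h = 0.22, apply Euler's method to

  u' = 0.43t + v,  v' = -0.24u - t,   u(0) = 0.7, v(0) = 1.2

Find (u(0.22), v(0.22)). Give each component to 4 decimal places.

0.9640, 1.1630

Euler on (u,v): u_{n+1} = u_n + h·u', v_{n+1} = v_n + h·v'.
0.000000: (0.700000, 1.200000); f=(1.200000, -0.168000) → (0.964000, 1.163040)
(u(0.22), v(0.22)) ≈ (0.9640, 1.1630)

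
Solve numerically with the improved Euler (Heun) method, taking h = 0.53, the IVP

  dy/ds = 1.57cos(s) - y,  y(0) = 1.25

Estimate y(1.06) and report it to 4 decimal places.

1.1764

Heun: k1 = f(s_n, y_n); k2 = f(s_n + h, y_n + h·k1); y_{n+1} = y_n + (h/2)·(k1 + k2).
s=0.000000, y=1.250000:
  k1 = f(0.000000, 1.250000) = 0.320000
  k2 = f(0.530000, 1.419600) = -0.064993
  y ← 1.250000 + (0.53/2)·(0.320000 + (-0.064993)) = 1.317577
s=0.530000, y=1.317577:
  k1 = f(0.530000, 1.317577) = 0.037030
  k2 = f(1.060000, 1.337203) = -0.569674
  y ← 1.317577 + (0.53/2)·(0.037030 + (-0.569674)) = 1.176426
y(1.06) ≈ 1.1764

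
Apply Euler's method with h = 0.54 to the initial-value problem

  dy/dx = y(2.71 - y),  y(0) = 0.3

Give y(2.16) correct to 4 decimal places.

Euler: y_{n+1} = y_n + h·f(x_n, y_n).
x=0.000000, y=0.300000: f=0.723000 → y ← 0.300000 + 0.54·0.723000 = 0.690420
x=0.540000, y=0.690420: f=1.394358 → y ← 0.690420 + 0.54·1.394358 = 1.443374
x=1.080000, y=1.443374: f=1.828215 → y ← 1.443374 + 0.54·1.828215 = 2.430610
x=1.620000, y=2.430610: f=0.679089 → y ← 2.430610 + 0.54·0.679089 = 2.797318
y(2.16) ≈ 2.7973

2.7973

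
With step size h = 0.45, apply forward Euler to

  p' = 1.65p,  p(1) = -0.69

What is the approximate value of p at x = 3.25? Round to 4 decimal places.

Euler: p_{n+1} = p_n + h·f(x_n, p_n).
x=1.000000, p=-0.690000: f=-1.138500 → p ← -0.690000 + 0.45·(-1.138500) = -1.202325
x=1.450000, p=-1.202325: f=-1.983836 → p ← -1.202325 + 0.45·(-1.983836) = -2.095051
x=1.900000, p=-2.095051: f=-3.456835 → p ← -2.095051 + 0.45·(-3.456835) = -3.650627
x=2.350000, p=-3.650627: f=-6.023534 → p ← -3.650627 + 0.45·(-6.023534) = -6.361217
x=2.800000, p=-6.361217: f=-10.496009 → p ← -6.361217 + 0.45·(-10.496009) = -11.084421
p(3.25) ≈ -11.0844

-11.0844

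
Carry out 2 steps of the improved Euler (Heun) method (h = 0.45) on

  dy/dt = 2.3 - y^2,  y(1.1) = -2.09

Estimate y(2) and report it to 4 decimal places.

Heun: k1 = f(t_n, y_n); k2 = f(t_n + h, y_n + h·k1); y_{n+1} = y_n + (h/2)·(k1 + k2).
t=1.100000, y=-2.090000:
  k1 = f(1.100000, -2.090000) = -2.068100
  k2 = f(1.550000, -3.020645) = -6.824296
  y ← -2.090000 + (0.45/2)·(-2.068100 + (-6.824296)) = -4.090789
t=1.550000, y=-4.090789:
  k1 = f(1.550000, -4.090789) = -14.434556
  k2 = f(2.000000, -10.586339) = -109.770579
  y ← -4.090789 + (0.45/2)·(-14.434556 + (-109.770579)) = -32.036945
y(2) ≈ -32.0369

-32.0369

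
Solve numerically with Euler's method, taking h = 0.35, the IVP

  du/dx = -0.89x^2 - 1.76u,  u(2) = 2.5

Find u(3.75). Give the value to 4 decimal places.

-5.1521

Euler: u_{n+1} = u_n + h·f(x_n, u_n).
x=2.000000, u=2.500000: f=-7.960000 → u ← 2.500000 + 0.35·(-7.960000) = -0.286000
x=2.350000, u=-0.286000: f=-4.411665 → u ← -0.286000 + 0.35·(-4.411665) = -1.830083
x=2.700000, u=-1.830083: f=-3.267154 → u ← -1.830083 + 0.35·(-3.267154) = -2.973587
x=3.050000, u=-2.973587: f=-3.045712 → u ← -2.973587 + 0.35·(-3.045712) = -4.039586
x=3.400000, u=-4.039586: f=-3.178729 → u ← -4.039586 + 0.35·(-3.178729) = -5.152141
u(3.75) ≈ -5.1521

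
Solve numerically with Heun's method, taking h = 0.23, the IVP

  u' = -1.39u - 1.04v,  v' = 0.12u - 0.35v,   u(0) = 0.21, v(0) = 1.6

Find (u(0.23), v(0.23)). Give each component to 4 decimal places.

-0.1532, 1.4757

Heun on (u,v): k1 = f(t_n, state_n); k2 = f(t_n + h, state_n + h·k1); state_{n+1} = state_n + (h/2)·(k1 + k2).
0.000000: (0.210000, 1.600000)
  k1 = (-1.955900, -0.534800)
  predictor → (-0.239857, 1.476996)
  k2 = (-1.202675, -0.545731)
  → (-0.153236, 1.475739)
(u(0.23), v(0.23)) ≈ (-0.1532, 1.4757)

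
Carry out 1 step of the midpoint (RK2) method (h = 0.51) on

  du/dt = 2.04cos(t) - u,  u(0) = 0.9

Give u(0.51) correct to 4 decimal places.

1.2995

Midpoint: k1 = f(t_n, u_n); k2 = f(t_n + h/2, u_n + (h/2)·k1); u_{n+1} = u_n + h·k2.
t=0.000000, u=0.900000:
  k1 = f(0.000000, 0.900000) = 1.140000
  k2 = f(0.255000, 1.190700) = 0.783333
  u ← 0.900000 + 0.51·0.783333 = 1.299500
u(0.51) ≈ 1.2995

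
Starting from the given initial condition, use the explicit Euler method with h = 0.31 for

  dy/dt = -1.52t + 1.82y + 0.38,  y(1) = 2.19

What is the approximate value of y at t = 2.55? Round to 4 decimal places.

Euler: y_{n+1} = y_n + h·f(t_n, y_n).
t=1.000000, y=2.190000: f=2.845800 → y ← 2.190000 + 0.31·2.845800 = 3.072198
t=1.310000, y=3.072198: f=3.980200 → y ← 3.072198 + 0.31·3.980200 = 4.306060
t=1.620000, y=4.306060: f=5.754629 → y ← 4.306060 + 0.31·5.754629 = 6.089995
t=1.930000, y=6.089995: f=8.530191 → y ← 6.089995 + 0.31·8.530191 = 8.734355
t=2.240000, y=8.734355: f=12.871725 → y ← 8.734355 + 0.31·12.871725 = 12.724589
y(2.55) ≈ 12.7246

12.7246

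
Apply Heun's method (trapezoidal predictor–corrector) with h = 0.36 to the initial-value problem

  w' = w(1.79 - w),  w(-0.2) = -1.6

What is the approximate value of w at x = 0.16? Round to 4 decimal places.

Heun: k1 = f(x_n, w_n); k2 = f(x_n + h, w_n + h·k1); w_{n+1} = w_n + (h/2)·(k1 + k2).
x=-0.200000, w=-1.600000:
  k1 = f(-0.200000, -1.600000) = -5.424000
  k2 = f(0.160000, -3.552640) = -18.980477
  w ← -1.600000 + (0.36/2)·(-5.424000 + (-18.980477)) = -5.992806
w(0.16) ≈ -5.9928

-5.9928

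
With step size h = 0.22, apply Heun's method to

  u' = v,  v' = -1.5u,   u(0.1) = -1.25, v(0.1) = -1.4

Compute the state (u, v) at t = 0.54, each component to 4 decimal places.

Heun on (u,v): k1 = f(t_n, state_n); k2 = f(t_n + h, state_n + h·k1); state_{n+1} = state_n + (h/2)·(k1 + k2).
0.100000: (-1.250000, -1.400000)
  k1 = (-1.400000, 1.875000)
  predictor → (-1.558000, -0.987500)
  k2 = (-0.987500, 2.337000)
  → (-1.512625, -0.936680)
0.320000: (-1.512625, -0.936680)
  k1 = (-0.936680, 2.268937)
  predictor → (-1.718695, -0.437514)
  k2 = (-0.437514, 2.578042)
  → (-1.663786, -0.403512)
(u(0.54), v(0.54)) ≈ (-1.6638, -0.4035)

-1.6638, -0.4035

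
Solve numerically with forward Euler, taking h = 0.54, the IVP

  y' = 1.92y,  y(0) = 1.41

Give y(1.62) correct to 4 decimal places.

Euler: y_{n+1} = y_n + h·f(x_n, y_n).
x=0.000000, y=1.410000: f=2.707200 → y ← 1.410000 + 0.54·2.707200 = 2.871888
x=0.540000, y=2.871888: f=5.514025 → y ← 2.871888 + 0.54·5.514025 = 5.849461
x=1.080000, y=5.849461: f=11.230966 → y ← 5.849461 + 0.54·11.230966 = 11.914183
y(1.62) ≈ 11.9142

11.9142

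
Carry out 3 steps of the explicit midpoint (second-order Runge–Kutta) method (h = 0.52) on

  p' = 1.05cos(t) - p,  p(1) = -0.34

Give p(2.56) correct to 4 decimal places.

-0.4188

Midpoint: k1 = f(t_n, p_n); k2 = f(t_n + h/2, p_n + (h/2)·k1); p_{n+1} = p_n + h·k2.
t=1.000000, p=-0.340000:
  k1 = f(1.000000, -0.340000) = 0.907317
  k2 = f(1.260000, -0.104097) = 0.425205
  p ← -0.340000 + 0.52·0.425205 = -0.118893
t=1.520000, p=-0.118893:
  k1 = f(1.520000, -0.118893) = 0.172206
  k2 = f(1.780000, -0.074120) = -0.143945
  p ← -0.118893 + 0.52·(-0.143945) = -0.193745
t=2.040000, p=-0.193745:
  k1 = f(2.040000, -0.193745) = -0.281040
  k2 = f(2.300000, -0.266815) = -0.432774
  p ← -0.193745 + 0.52·(-0.432774) = -0.418788
p(2.56) ≈ -0.4188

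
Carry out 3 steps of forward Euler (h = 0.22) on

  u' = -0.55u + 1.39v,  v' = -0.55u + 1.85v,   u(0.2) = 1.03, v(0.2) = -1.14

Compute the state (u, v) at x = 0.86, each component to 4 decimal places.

Euler on (u,v): u_{n+1} = u_n + h·u', v_{n+1} = v_n + h·v'.
0.200000: (1.030000, -1.140000); f=(-2.151100, -2.675500) → (0.556758, -1.728610)
0.420000: (0.556758, -1.728610); f=(-2.708985, -3.504145) → (-0.039219, -2.499522)
0.640000: (-0.039219, -2.499522); f=(-3.452765, -4.602545) → (-0.798827, -3.512082)
(u(0.86), v(0.86)) ≈ (-0.7988, -3.5121)

-0.7988, -3.5121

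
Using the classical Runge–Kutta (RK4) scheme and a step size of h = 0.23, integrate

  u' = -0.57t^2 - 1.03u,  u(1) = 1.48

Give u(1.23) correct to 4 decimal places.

1.0210

RK4: k1 = f(t_n, u_n); k2 = f(t_n + h/2, u_n + (h/2)·k1); k3 = f(t_n + h/2, u_n + (h/2)·k2); k4 = f(t_n + h, u_n + h·k3); u_{n+1} = u_n + (h/6)·(k1 + 2k2 + 2k3 + k4).
t=1.000000, u=1.480000:
  k1 = f(1.000000, 1.480000) = -2.094400
  k2 = f(1.115000, 1.239144) = -1.984957
  k3 = f(1.115000, 1.251730) = -1.997920
  k4 = f(1.230000, 1.020478) = -1.913446
  u ← 1.480000 + (0.23/6)·(k1 + 2k2 + 2k3 + k4) = 1.021012
u(1.23) ≈ 1.0210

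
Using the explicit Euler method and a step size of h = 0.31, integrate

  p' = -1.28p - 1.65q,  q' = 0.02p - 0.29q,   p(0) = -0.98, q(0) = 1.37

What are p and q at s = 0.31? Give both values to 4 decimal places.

Euler on (p,q): p_{n+1} = p_n + h·p', q_{n+1} = q_n + h·q'.
0.000000: (-0.980000, 1.370000); f=(-1.006100, -0.416900) → (-1.291891, 1.240761)
(p(0.31), q(0.31)) ≈ (-1.2919, 1.2408)

-1.2919, 1.2408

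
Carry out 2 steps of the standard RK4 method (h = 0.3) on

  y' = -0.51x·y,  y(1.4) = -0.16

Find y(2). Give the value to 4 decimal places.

-0.0951

RK4: k1 = f(x_n, y_n); k2 = f(x_n + h/2, y_n + (h/2)·k1); k3 = f(x_n + h/2, y_n + (h/2)·k2); k4 = f(x_n + h, y_n + h·k3); y_{n+1} = y_n + (h/6)·(k1 + 2k2 + 2k3 + k4).
x=1.400000, y=-0.160000:
  k1 = f(1.400000, -0.160000) = 0.114240
  k2 = f(1.550000, -0.142864) = 0.112934
  k3 = f(1.550000, -0.143060) = 0.113089
  k4 = f(1.700000, -0.126073) = 0.109306
  y ← -0.160000 + (0.3/6)·(k1 + 2k2 + 2k3 + k4) = -0.126220
x=1.700000, y=-0.126220:
  k1 = f(1.700000, -0.126220) = 0.109433
  k2 = f(1.850000, -0.109805) = 0.103601
  k3 = f(1.850000, -0.110680) = 0.104427
  k4 = f(2.000000, -0.094892) = 0.096790
  y ← -0.126220 + (0.3/6)·(k1 + 2k2 + 2k3 + k4) = -0.095106
y(2) ≈ -0.0951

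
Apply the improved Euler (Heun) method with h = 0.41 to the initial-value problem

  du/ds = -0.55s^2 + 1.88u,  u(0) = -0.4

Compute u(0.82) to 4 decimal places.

Heun: k1 = f(s_n, u_n); k2 = f(s_n + h, u_n + h·k1); u_{n+1} = u_n + (h/2)·(k1 + k2).
s=0.000000, u=-0.400000:
  k1 = f(0.000000, -0.400000) = -0.752000
  k2 = f(0.410000, -0.708320) = -1.424097
  u ← -0.400000 + (0.41/2)·(-0.752000 + (-1.424097)) = -0.846100
s=0.410000, u=-0.846100:
  k1 = f(0.410000, -0.846100) = -1.683123
  k2 = f(0.820000, -1.536180) = -3.257839
  u ← -0.846100 + (0.41/2)·(-1.683123 + (-3.257839)) = -1.858997
u(0.82) ≈ -1.8590

-1.8590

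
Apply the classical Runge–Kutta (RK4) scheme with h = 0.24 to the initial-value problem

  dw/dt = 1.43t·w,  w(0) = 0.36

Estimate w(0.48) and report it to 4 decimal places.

RK4: k1 = f(t_n, w_n); k2 = f(t_n + h/2, w_n + (h/2)·k1); k3 = f(t_n + h/2, w_n + (h/2)·k2); k4 = f(t_n + h, w_n + h·k3); w_{n+1} = w_n + (h/6)·(k1 + 2k2 + 2k3 + k4).
t=0.000000, w=0.360000:
  k1 = f(0.000000, 0.360000) = 0.000000
  k2 = f(0.120000, 0.360000) = 0.061776
  k3 = f(0.120000, 0.367413) = 0.063048
  k4 = f(0.240000, 0.375132) = 0.128745
  w ← 0.360000 + (0.24/6)·(k1 + 2k2 + 2k3 + k4) = 0.375136
t=0.240000, w=0.375136:
  k1 = f(0.240000, 0.375136) = 0.128747
  k2 = f(0.360000, 0.390585) = 0.201073
  k3 = f(0.360000, 0.399265) = 0.205541
  k4 = f(0.480000, 0.424466) = 0.291353
  w ← 0.375136 + (0.24/6)·(k1 + 2k2 + 2k3 + k4) = 0.424469
w(0.48) ≈ 0.4245

0.4245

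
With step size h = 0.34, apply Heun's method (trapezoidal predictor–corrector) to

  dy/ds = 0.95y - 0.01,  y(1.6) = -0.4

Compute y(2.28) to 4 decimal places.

-0.7658

Heun: k1 = f(s_n, y_n); k2 = f(s_n + h, y_n + h·k1); y_{n+1} = y_n + (h/2)·(k1 + k2).
s=1.600000, y=-0.400000:
  k1 = f(1.600000, -0.400000) = -0.390000
  k2 = f(1.940000, -0.532600) = -0.515970
  y ← -0.400000 + (0.34/2)·(-0.390000 + (-0.515970)) = -0.554015
s=1.940000, y=-0.554015:
  k1 = f(1.940000, -0.554015) = -0.536314
  k2 = f(2.280000, -0.736362) = -0.709544
  y ← -0.554015 + (0.34/2)·(-0.536314 + (-0.709544)) = -0.765811
y(2.28) ≈ -0.7658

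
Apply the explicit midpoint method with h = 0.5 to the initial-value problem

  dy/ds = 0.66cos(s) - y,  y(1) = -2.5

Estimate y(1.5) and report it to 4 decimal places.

Midpoint: k1 = f(s_n, y_n); k2 = f(s_n + h/2, y_n + (h/2)·k1); y_{n+1} = y_n + h·k2.
s=1.000000, y=-2.500000:
  k1 = f(1.000000, -2.500000) = 2.856600
  k2 = f(1.250000, -1.785850) = 1.993963
  y ← -2.500000 + 0.5·1.993963 = -1.503019
y(1.5) ≈ -1.5030

-1.5030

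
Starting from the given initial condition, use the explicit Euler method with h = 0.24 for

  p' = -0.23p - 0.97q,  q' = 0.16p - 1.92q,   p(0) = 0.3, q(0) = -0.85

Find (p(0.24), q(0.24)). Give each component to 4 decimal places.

0.4813, -0.4468

Euler on (p,q): p_{n+1} = p_n + h·p', q_{n+1} = q_n + h·q'.
0.000000: (0.300000, -0.850000); f=(0.755500, 1.680000) → (0.481320, -0.446800)
(p(0.24), q(0.24)) ≈ (0.4813, -0.4468)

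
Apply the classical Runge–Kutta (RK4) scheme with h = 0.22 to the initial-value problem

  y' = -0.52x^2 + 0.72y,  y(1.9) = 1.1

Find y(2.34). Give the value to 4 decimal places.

0.3090

RK4: k1 = f(x_n, y_n); k2 = f(x_n + h/2, y_n + (h/2)·k1); k3 = f(x_n + h/2, y_n + (h/2)·k2); k4 = f(x_n + h, y_n + h·k3); y_{n+1} = y_n + (h/6)·(k1 + 2k2 + 2k3 + k4).
x=1.900000, y=1.100000:
  k1 = f(1.900000, 1.100000) = -1.085200
  k2 = f(2.010000, 0.980628) = -1.394800
  k3 = f(2.010000, 0.946572) = -1.419320
  k4 = f(2.120000, 0.787750) = -1.769908
  y ← 1.100000 + (0.22/6)·(k1 + 2k2 + 2k3 + k4) = 0.788944
x=2.120000, y=0.788944:
  k1 = f(2.120000, 0.788944) = -1.769048
  k2 = f(2.230000, 0.594349) = -2.157977
  k3 = f(2.230000, 0.551566) = -2.188780
  k4 = f(2.340000, 0.307412) = -2.625975
  y ← 0.788944 + (0.22/6)·(k1 + 2k2 + 2k3 + k4) = 0.309031
y(2.34) ≈ 0.3090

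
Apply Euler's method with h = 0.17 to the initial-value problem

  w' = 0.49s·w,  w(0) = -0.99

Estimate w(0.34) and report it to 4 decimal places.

-1.0040

Euler: w_{n+1} = w_n + h·f(s_n, w_n).
s=0.000000, w=-0.990000: f=0.000000 → w ← -0.990000 + 0.17·0.000000 = -0.990000
s=0.170000, w=-0.990000: f=-0.082467 → w ← -0.990000 + 0.17·(-0.082467) = -1.004019
w(0.34) ≈ -1.0040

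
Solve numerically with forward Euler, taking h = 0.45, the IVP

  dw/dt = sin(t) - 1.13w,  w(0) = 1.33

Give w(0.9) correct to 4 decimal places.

Euler: w_{n+1} = w_n + h·f(t_n, w_n).
t=0.000000, w=1.330000: f=-1.502900 → w ← 1.330000 + 0.45·(-1.502900) = 0.653695
t=0.450000, w=0.653695: f=-0.303710 → w ← 0.653695 + 0.45·(-0.303710) = 0.517026
w(0.9) ≈ 0.5170

0.5170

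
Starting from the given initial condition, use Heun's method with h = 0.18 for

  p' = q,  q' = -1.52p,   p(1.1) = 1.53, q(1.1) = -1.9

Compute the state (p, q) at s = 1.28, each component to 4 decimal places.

Heun on (p,q): k1 = f(s_n, state_n); k2 = f(s_n + h, state_n + h·k1); state_{n+1} = state_n + (h/2)·(k1 + k2).
1.100000: (1.530000, -1.900000)
  k1 = (-1.900000, -2.325600)
  predictor → (1.188000, -2.318608)
  k2 = (-2.318608, -1.805760)
  → (1.150325, -2.271822)
(p(1.28), q(1.28)) ≈ (1.1503, -2.2718)

1.1503, -2.2718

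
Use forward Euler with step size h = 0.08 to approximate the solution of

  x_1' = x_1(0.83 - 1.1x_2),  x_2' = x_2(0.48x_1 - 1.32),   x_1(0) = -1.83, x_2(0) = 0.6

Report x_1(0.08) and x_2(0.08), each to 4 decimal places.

Euler on (x_1,x_2): x_1_{n+1} = x_1_n + h·x_1', x_2_{n+1} = x_2_n + h·x_2'.
0.000000: (-1.830000, 0.600000); f=(-0.311100, -1.319040) → (-1.854888, 0.494477)
(x_1(0.08), x_2(0.08)) ≈ (-1.8549, 0.4945)

-1.8549, 0.4945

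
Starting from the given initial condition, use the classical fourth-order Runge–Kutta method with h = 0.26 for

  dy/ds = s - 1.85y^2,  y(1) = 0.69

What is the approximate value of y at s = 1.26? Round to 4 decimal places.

0.7399

RK4: k1 = f(s_n, y_n); k2 = f(s_n + h/2, y_n + (h/2)·k1); k3 = f(s_n + h/2, y_n + (h/2)·k2); k4 = f(s_n + h, y_n + h·k3); y_{n+1} = y_n + (h/6)·(k1 + 2k2 + 2k3 + k4).
s=1.000000, y=0.690000:
  k1 = f(1.000000, 0.690000) = 0.119215
  k2 = f(1.130000, 0.705498) = 0.209204
  k3 = f(1.130000, 0.717197) = 0.178414
  k4 = f(1.260000, 0.736388) = 0.256807
  y ← 0.690000 + (0.26/6)·(k1 + 2k2 + 2k3 + k4) = 0.739888
y(1.26) ≈ 0.7399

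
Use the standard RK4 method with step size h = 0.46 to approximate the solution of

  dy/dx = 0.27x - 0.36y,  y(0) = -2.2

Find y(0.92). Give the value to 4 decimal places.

-1.4771

RK4: k1 = f(x_n, y_n); k2 = f(x_n + h/2, y_n + (h/2)·k1); k3 = f(x_n + h/2, y_n + (h/2)·k2); k4 = f(x_n + h, y_n + h·k3); y_{n+1} = y_n + (h/6)·(k1 + 2k2 + 2k3 + k4).
x=0.000000, y=-2.200000:
  k1 = f(0.000000, -2.200000) = 0.792000
  k2 = f(0.230000, -2.017840) = 0.788522
  k3 = f(0.230000, -2.018640) = 0.788810
  k4 = f(0.460000, -1.837147) = 0.785573
  y ← -2.200000 + (0.46/6)·(k1 + 2k2 + 2k3 + k4) = -1.837195
x=0.460000, y=-1.837195:
  k1 = f(0.460000, -1.837195) = 0.785590
  k2 = f(0.690000, -1.656509) = 0.782643
  k3 = f(0.690000, -1.657187) = 0.782887
  k4 = f(0.920000, -1.477067) = 0.780144
  y ← -1.837195 + (0.46/6)·(k1 + 2k2 + 2k3 + k4) = -1.477107
y(0.92) ≈ -1.4771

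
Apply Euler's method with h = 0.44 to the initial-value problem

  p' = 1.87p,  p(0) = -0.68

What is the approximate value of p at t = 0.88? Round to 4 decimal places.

-2.2594

Euler: p_{n+1} = p_n + h·f(t_n, p_n).
t=0.000000, p=-0.680000: f=-1.271600 → p ← -0.680000 + 0.44·(-1.271600) = -1.239504
t=0.440000, p=-1.239504: f=-2.317872 → p ← -1.239504 + 0.44·(-2.317872) = -2.259368
p(0.88) ≈ -2.2594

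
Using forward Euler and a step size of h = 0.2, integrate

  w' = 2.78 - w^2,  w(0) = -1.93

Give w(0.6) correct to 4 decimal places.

Euler: w_{n+1} = w_n + h·f(t_n, w_n).
t=0.000000, w=-1.930000: f=-0.944900 → w ← -1.930000 + 0.2·(-0.944900) = -2.118980
t=0.200000, w=-2.118980: f=-1.710076 → w ← -2.118980 + 0.2·(-1.710076) = -2.460995
t=0.400000, w=-2.460995: f=-3.276498 → w ← -2.460995 + 0.2·(-3.276498) = -3.116295
w(0.6) ≈ -3.1163

-3.1163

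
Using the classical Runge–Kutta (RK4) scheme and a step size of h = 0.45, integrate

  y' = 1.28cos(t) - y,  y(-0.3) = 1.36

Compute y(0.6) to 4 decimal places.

RK4: k1 = f(t_n, y_n); k2 = f(t_n + h/2, y_n + (h/2)·k1); k3 = f(t_n + h/2, y_n + (h/2)·k2); k4 = f(t_n + h, y_n + h·k3); y_{n+1} = y_n + (h/6)·(k1 + 2k2 + 2k3 + k4).
t=-0.300000, y=1.360000:
  k1 = f(-0.300000, 1.360000) = -0.137169
  k2 = f(-0.075000, 1.329137) = -0.052735
  k3 = f(-0.075000, 1.348135) = -0.071733
  k4 = f(0.150000, 1.327720) = -0.062093
  y ← 1.360000 + (0.45/6)·(k1 + 2k2 + 2k3 + k4) = 1.326385
t=0.150000, y=1.326385:
  k1 = f(0.150000, 1.326385) = -0.060758
  k2 = f(0.375000, 1.312715) = -0.121665
  k3 = f(0.375000, 1.299011) = -0.107961
  k4 = f(0.600000, 1.277803) = -0.221373
  y ← 1.326385 + (0.45/6)·(k1 + 2k2 + 2k3 + k4) = 1.270781
y(0.6) ≈ 1.2708

1.2708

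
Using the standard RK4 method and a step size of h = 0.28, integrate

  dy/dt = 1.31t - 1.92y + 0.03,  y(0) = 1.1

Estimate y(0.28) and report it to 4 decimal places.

0.6928

RK4: k1 = f(t_n, y_n); k2 = f(t_n + h/2, y_n + (h/2)·k1); k3 = f(t_n + h/2, y_n + (h/2)·k2); k4 = f(t_n + h, y_n + h·k3); y_{n+1} = y_n + (h/6)·(k1 + 2k2 + 2k3 + k4).
t=0.000000, y=1.100000:
  k1 = f(0.000000, 1.100000) = -2.082000
  k2 = f(0.140000, 0.808520) = -1.338958
  k3 = f(0.140000, 0.912546) = -1.538688
  k4 = f(0.280000, 0.669167) = -0.888001
  y ← 1.100000 + (0.28/6)·(k1 + 2k2 + 2k3 + k4) = 0.692820
y(0.28) ≈ 0.6928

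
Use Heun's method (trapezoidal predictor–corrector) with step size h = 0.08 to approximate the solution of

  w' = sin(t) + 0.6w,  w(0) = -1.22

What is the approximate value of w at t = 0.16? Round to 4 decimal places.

-1.3298

Heun: k1 = f(t_n, w_n); k2 = f(t_n + h, w_n + h·k1); w_{n+1} = w_n + (h/2)·(k1 + k2).
t=0.000000, w=-1.220000:
  k1 = f(0.000000, -1.220000) = -0.732000
  k2 = f(0.080000, -1.278560) = -0.687221
  w ← -1.220000 + (0.08/2)·(-0.732000 + (-0.687221)) = -1.276769
t=0.080000, w=-1.276769:
  k1 = f(0.080000, -1.276769) = -0.686147
  k2 = f(0.160000, -1.331661) = -0.639678
  w ← -1.276769 + (0.08/2)·(-0.686147 + (-0.639678)) = -1.329802
w(0.16) ≈ -1.3298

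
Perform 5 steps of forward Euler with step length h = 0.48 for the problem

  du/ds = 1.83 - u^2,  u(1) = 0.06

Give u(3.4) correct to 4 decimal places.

Euler: u_{n+1} = u_n + h·f(s_n, u_n).
s=1.000000, u=0.060000: f=1.826400 → u ← 0.060000 + 0.48·1.826400 = 0.936672
s=1.480000, u=0.936672: f=0.952646 → u ← 0.936672 + 0.48·0.952646 = 1.393942
s=1.960000, u=1.393942: f=-0.113074 → u ← 1.393942 + 0.48·(-0.113074) = 1.339666
s=2.440000, u=1.339666: f=0.035294 → u ← 1.339666 + 0.48·0.035294 = 1.356607
s=2.920000, u=1.356607: f=-0.010384 → u ← 1.356607 + 0.48·(-0.010384) = 1.351623
u(3.4) ≈ 1.3516

1.3516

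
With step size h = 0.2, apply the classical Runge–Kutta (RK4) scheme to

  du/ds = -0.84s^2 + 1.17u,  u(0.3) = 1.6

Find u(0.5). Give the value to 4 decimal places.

1.9915

RK4: k1 = f(s_n, u_n); k2 = f(s_n + h/2, u_n + (h/2)·k1); k3 = f(s_n + h/2, u_n + (h/2)·k2); k4 = f(s_n + h, u_n + h·k3); u_{n+1} = u_n + (h/6)·(k1 + 2k2 + 2k3 + k4).
s=0.300000, u=1.600000:
  k1 = f(0.300000, 1.600000) = 1.796400
  k2 = f(0.400000, 1.779640) = 1.947779
  k3 = f(0.400000, 1.794778) = 1.965490
  k4 = f(0.500000, 1.993098) = 2.121925
  u ← 1.600000 + (0.2/6)·(k1 + 2k2 + 2k3 + k4) = 1.991495
u(0.5) ≈ 1.9915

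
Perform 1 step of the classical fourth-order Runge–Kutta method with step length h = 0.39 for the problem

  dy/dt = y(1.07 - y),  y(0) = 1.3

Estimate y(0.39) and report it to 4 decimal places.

1.2112

RK4: k1 = f(t_n, y_n); k2 = f(t_n + h/2, y_n + (h/2)·k1); k3 = f(t_n + h/2, y_n + (h/2)·k2); k4 = f(t_n + h, y_n + h·k3); y_{n+1} = y_n + (h/6)·(k1 + 2k2 + 2k3 + k4).
t=0.000000, y=1.300000:
  k1 = f(0.000000, 1.300000) = -0.299000
  k2 = f(0.195000, 1.241695) = -0.213193
  k3 = f(0.195000, 1.258427) = -0.237122
  k4 = f(0.390000, 1.207522) = -0.166061
  y ← 1.300000 + (0.39/6)·(k1 + 2k2 + 2k3 + k4) = 1.211230
y(0.39) ≈ 1.2112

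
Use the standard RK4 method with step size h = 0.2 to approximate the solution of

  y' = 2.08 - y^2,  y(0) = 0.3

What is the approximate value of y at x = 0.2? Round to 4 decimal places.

0.6659

RK4: k1 = f(x_n, y_n); k2 = f(x_n + h/2, y_n + (h/2)·k1); k3 = f(x_n + h/2, y_n + (h/2)·k2); k4 = f(x_n + h, y_n + h·k3); y_{n+1} = y_n + (h/6)·(k1 + 2k2 + 2k3 + k4).
x=0.000000, y=0.300000:
  k1 = f(0.000000, 0.300000) = 1.990000
  k2 = f(0.100000, 0.499000) = 1.830999
  k3 = f(0.100000, 0.483100) = 1.846614
  k4 = f(0.200000, 0.669323) = 1.632007
  y ← 0.300000 + (0.2/6)·(k1 + 2k2 + 2k3 + k4) = 0.665908
y(0.2) ≈ 0.6659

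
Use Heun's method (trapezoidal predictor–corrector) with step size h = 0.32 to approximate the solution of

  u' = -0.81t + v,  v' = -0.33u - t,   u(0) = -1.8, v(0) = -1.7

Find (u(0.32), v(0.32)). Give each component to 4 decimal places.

-2.3551, -1.5324

Heun on (u,v): k1 = f(t_n, state_n); k2 = f(t_n + h, state_n + h·k1); state_{n+1} = state_n + (h/2)·(k1 + k2).
0.000000: (-1.800000, -1.700000)
  k1 = (-1.700000, 0.594000)
  predictor → (-2.344000, -1.509920)
  k2 = (-1.769120, 0.453520)
  → (-2.355059, -1.532397)
(u(0.32), v(0.32)) ≈ (-2.3551, -1.5324)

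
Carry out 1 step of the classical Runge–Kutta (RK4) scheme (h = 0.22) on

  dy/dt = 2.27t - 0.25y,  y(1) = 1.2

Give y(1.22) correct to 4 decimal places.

1.6756

RK4: k1 = f(t_n, y_n); k2 = f(t_n + h/2, y_n + (h/2)·k1); k3 = f(t_n + h/2, y_n + (h/2)·k2); k4 = f(t_n + h, y_n + h·k3); y_{n+1} = y_n + (h/6)·(k1 + 2k2 + 2k3 + k4).
t=1.000000, y=1.200000:
  k1 = f(1.000000, 1.200000) = 1.970000
  k2 = f(1.110000, 1.416700) = 2.165525
  k3 = f(1.110000, 1.438208) = 2.160148
  k4 = f(1.220000, 1.675233) = 2.350592
  y ← 1.200000 + (0.22/6)·(k1 + 2k2 + 2k3 + k4) = 1.675638
y(1.22) ≈ 1.6756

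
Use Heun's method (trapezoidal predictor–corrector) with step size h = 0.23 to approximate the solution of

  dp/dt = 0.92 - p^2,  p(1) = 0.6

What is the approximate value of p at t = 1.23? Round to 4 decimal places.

Heun: k1 = f(t_n, p_n); k2 = f(t_n + h, p_n + h·k1); p_{n+1} = p_n + (h/2)·(k1 + k2).
t=1.000000, p=0.600000:
  k1 = f(1.000000, 0.600000) = 0.560000
  k2 = f(1.230000, 0.728800) = 0.388851
  p ← 0.600000 + (0.23/2)·(0.560000 + 0.388851) = 0.709118
p(1.23) ≈ 0.7091

0.7091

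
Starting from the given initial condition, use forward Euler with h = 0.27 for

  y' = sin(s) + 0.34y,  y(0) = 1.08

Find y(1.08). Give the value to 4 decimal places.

1.9676

Euler: y_{n+1} = y_n + h·f(s_n, y_n).
s=0.000000, y=1.080000: f=0.367200 → y ← 1.080000 + 0.27·0.367200 = 1.179144
s=0.270000, y=1.179144: f=0.667640 → y ← 1.179144 + 0.27·0.667640 = 1.359407
s=0.540000, y=1.359407: f=0.976334 → y ← 1.359407 + 0.27·0.976334 = 1.623017
s=0.810000, y=1.623017: f=1.276113 → y ← 1.623017 + 0.27·1.276113 = 1.967568
y(1.08) ≈ 1.9676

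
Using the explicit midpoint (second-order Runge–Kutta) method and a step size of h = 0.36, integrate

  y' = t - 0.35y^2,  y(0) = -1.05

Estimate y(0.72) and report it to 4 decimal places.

Midpoint: k1 = f(t_n, y_n); k2 = f(t_n + h/2, y_n + (h/2)·k1); y_{n+1} = y_n + h·k2.
t=0.000000, y=-1.050000:
  k1 = f(0.000000, -1.050000) = -0.385875
  k2 = f(0.180000, -1.119457) = -0.258615
  y ← -1.050000 + 0.36·(-0.258615) = -1.143101
t=0.360000, y=-1.143101:
  k1 = f(0.360000, -1.143101) = -0.097338
  k2 = f(0.540000, -1.160622) = 0.068535
  y ← -1.143101 + 0.36·0.068535 = -1.118429
y(0.72) ≈ -1.1184

-1.1184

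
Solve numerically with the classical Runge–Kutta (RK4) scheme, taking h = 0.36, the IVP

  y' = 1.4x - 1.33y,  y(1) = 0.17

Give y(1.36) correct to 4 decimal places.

0.5836

RK4: k1 = f(x_n, y_n); k2 = f(x_n + h/2, y_n + (h/2)·k1); k3 = f(x_n + h/2, y_n + (h/2)·k2); k4 = f(x_n + h, y_n + h·k3); y_{n+1} = y_n + (h/6)·(k1 + 2k2 + 2k3 + k4).
x=1.000000, y=0.170000:
  k1 = f(1.000000, 0.170000) = 1.173900
  k2 = f(1.180000, 0.381302) = 1.144868
  k3 = f(1.180000, 0.376076) = 1.151819
  k4 = f(1.360000, 0.584655) = 1.126409
  y ← 0.170000 + (0.36/6)·(k1 + 2k2 + 2k3 + k4) = 0.583621
y(1.36) ≈ 0.5836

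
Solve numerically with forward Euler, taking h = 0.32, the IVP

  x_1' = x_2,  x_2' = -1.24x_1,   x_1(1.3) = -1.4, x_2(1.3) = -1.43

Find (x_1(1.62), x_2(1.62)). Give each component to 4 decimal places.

Euler on (x_1,x_2): x_1_{n+1} = x_1_n + h·x_1', x_2_{n+1} = x_2_n + h·x_2'.
1.300000: (-1.400000, -1.430000); f=(-1.430000, 1.736000) → (-1.857600, -0.874480)
(x_1(1.62), x_2(1.62)) ≈ (-1.8576, -0.8745)

-1.8576, -0.8745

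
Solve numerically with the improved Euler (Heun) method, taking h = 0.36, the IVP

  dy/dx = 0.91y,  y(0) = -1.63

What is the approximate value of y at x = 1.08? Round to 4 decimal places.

-4.2955

Heun: k1 = f(x_n, y_n); k2 = f(x_n + h, y_n + h·k1); y_{n+1} = y_n + (h/2)·(k1 + k2).
x=0.000000, y=-1.630000:
  k1 = f(0.000000, -1.630000) = -1.483300
  k2 = f(0.360000, -2.163988) = -1.969229
  y ← -1.630000 + (0.36/2)·(-1.483300 + (-1.969229)) = -2.251455
x=0.360000, y=-2.251455:
  k1 = f(0.360000, -2.251455) = -2.048824
  k2 = f(0.720000, -2.989032) = -2.720019
  y ← -2.251455 + (0.36/2)·(-2.048824 + (-2.720019)) = -3.109847
x=0.720000, y=-3.109847:
  k1 = f(0.720000, -3.109847) = -2.829961
  k2 = f(1.080000, -4.128633) = -3.757056
  y ← -3.109847 + (0.36/2)·(-2.829961 + (-3.757056)) = -4.295510
y(1.08) ≈ -4.2955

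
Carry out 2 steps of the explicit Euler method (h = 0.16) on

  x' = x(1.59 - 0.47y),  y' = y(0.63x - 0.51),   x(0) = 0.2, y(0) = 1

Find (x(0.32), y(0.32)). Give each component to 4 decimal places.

0.2792, 0.8843

Euler on (x,y): x_{n+1} = x_n + h·x', y_{n+1} = y_n + h·y'.
0.000000: (0.200000, 1.000000); f=(0.224000, -0.384000) → (0.235840, 0.938560)
0.160000: (0.235840, 0.938560); f=(0.270951, -0.339215) → (0.279192, 0.884286)
(x(0.32), y(0.32)) ≈ (0.2792, 0.8843)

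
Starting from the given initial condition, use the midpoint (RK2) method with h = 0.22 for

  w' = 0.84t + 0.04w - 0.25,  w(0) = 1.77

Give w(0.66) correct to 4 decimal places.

Midpoint: k1 = f(t_n, w_n); k2 = f(t_n + h/2, w_n + (h/2)·k1); w_{n+1} = w_n + h·k2.
t=0.000000, w=1.770000:
  k1 = f(0.000000, 1.770000) = -0.179200
  k2 = f(0.110000, 1.750288) = -0.087588
  w ← 1.770000 + 0.22·(-0.087588) = 1.750731
t=0.220000, w=1.750731:
  k1 = f(0.220000, 1.750731) = 0.004829
  k2 = f(0.330000, 1.751262) = 0.097250
  w ← 1.750731 + 0.22·0.097250 = 1.772126
t=0.440000, w=1.772126:
  k1 = f(0.440000, 1.772126) = 0.190485
  k2 = f(0.550000, 1.793079) = 0.283723
  w ← 1.772126 + 0.22·0.283723 = 1.834545
w(0.66) ≈ 1.8345

1.8345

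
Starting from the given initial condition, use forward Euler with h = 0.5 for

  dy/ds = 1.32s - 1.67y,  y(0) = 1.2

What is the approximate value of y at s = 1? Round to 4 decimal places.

0.3627

Euler: y_{n+1} = y_n + h·f(s_n, y_n).
s=0.000000, y=1.200000: f=-2.004000 → y ← 1.200000 + 0.5·(-2.004000) = 0.198000
s=0.500000, y=0.198000: f=0.329340 → y ← 0.198000 + 0.5·0.329340 = 0.362670
y(1) ≈ 0.3627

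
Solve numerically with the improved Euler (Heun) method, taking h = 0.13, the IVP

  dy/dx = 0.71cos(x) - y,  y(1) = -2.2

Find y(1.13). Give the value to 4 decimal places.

Heun: k1 = f(x_n, y_n); k2 = f(x_n + h, y_n + h·k1); y_{n+1} = y_n + (h/2)·(k1 + k2).
x=1.000000, y=-2.200000:
  k1 = f(1.000000, -2.200000) = 2.583615
  k2 = f(1.130000, -1.864130) = 2.167059
  y ← -2.200000 + (0.13/2)·(2.583615 + 2.167059) = -1.891206
y(1.13) ≈ -1.8912

-1.8912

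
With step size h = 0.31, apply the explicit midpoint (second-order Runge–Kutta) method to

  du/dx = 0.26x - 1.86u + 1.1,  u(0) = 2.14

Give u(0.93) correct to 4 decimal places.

0.9791

Midpoint: k1 = f(x_n, u_n); k2 = f(x_n + h/2, u_n + (h/2)·k1); u_{n+1} = u_n + h·k2.
x=0.000000, u=2.140000:
  k1 = f(0.000000, 2.140000) = -2.880400
  k2 = f(0.155000, 1.693538) = -2.009681
  u ← 2.140000 + 0.31·(-2.009681) = 1.516999
x=0.310000, u=1.516999:
  k1 = f(0.310000, 1.516999) = -1.641018
  k2 = f(0.465000, 1.262641) = -1.127613
  u ← 1.516999 + 0.31·(-1.127613) = 1.167439
x=0.620000, u=1.167439:
  k1 = f(0.620000, 1.167439) = -0.910237
  k2 = f(0.775000, 1.026352) = -0.607515
  u ← 1.167439 + 0.31·(-0.607515) = 0.979109
u(0.93) ≈ 0.9791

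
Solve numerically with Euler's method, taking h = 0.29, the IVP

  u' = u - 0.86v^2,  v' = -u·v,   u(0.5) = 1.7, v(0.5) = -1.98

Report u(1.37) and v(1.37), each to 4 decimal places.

1.5927, -0.4019

Euler on (u,v): u_{n+1} = u_n + h·u', v_{n+1} = v_n + h·v'.
0.500000: (1.700000, -1.980000); f=(-1.671544, 3.366000) → (1.215252, -1.003860)
0.790000: (1.215252, -1.003860); f=(0.348600, 1.219943) → (1.316346, -0.650076)
1.080000: (1.316346, -0.650076); f=(0.952911, 0.855726) → (1.592690, -0.401916)
(u(1.37), v(1.37)) ≈ (1.5927, -0.4019)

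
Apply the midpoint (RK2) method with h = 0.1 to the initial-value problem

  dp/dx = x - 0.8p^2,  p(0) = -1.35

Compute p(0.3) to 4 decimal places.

Midpoint: k1 = f(x_n, p_n); k2 = f(x_n + h/2, p_n + (h/2)·k1); p_{n+1} = p_n + h·k2.
x=0.000000, p=-1.350000:
  k1 = f(0.000000, -1.350000) = -1.458000
  k2 = f(0.050000, -1.422900) = -1.569716
  p ← -1.350000 + 0.1·(-1.569716) = -1.506972
x=0.100000, p=-1.506972:
  k1 = f(0.100000, -1.506972) = -1.716771
  k2 = f(0.150000, -1.592810) = -1.879635
  p ← -1.506972 + 0.1·(-1.879635) = -1.694935
x=0.200000, p=-1.694935:
  k1 = f(0.200000, -1.694935) = -2.098244
  k2 = f(0.250000, -1.799847) = -2.341560
  p ← -1.694935 + 0.1·(-2.341560) = -1.929091
p(0.3) ≈ -1.9291

-1.9291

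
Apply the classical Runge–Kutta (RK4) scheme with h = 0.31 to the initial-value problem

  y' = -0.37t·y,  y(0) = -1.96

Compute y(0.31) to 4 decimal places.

RK4: k1 = f(t_n, y_n); k2 = f(t_n + h/2, y_n + (h/2)·k1); k3 = f(t_n + h/2, y_n + (h/2)·k2); k4 = f(t_n + h, y_n + h·k3); y_{n+1} = y_n + (h/6)·(k1 + 2k2 + 2k3 + k4).
t=0.000000, y=-1.960000:
  k1 = f(0.000000, -1.960000) = 0.000000
  k2 = f(0.155000, -1.960000) = 0.112406
  k3 = f(0.155000, -1.942577) = 0.111407
  k4 = f(0.310000, -1.925464) = 0.220851
  y ← -1.960000 + (0.31/6)·(k1 + 2k2 + 2k3 + k4) = -1.925462
y(0.31) ≈ -1.9255

-1.9255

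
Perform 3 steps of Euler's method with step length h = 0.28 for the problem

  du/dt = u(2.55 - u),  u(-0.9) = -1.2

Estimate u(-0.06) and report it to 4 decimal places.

Euler: u_{n+1} = u_n + h·f(t_n, u_n).
t=-0.900000, u=-1.200000: f=-4.500000 → u ← -1.200000 + 0.28·(-4.500000) = -2.460000
t=-0.620000, u=-2.460000: f=-12.324600 → u ← -2.460000 + 0.28·(-12.324600) = -5.910888
t=-0.340000, u=-5.910888: f=-50.011361 → u ← -5.910888 + 0.28·(-50.011361) = -19.914069
u(-0.06) ≈ -19.9141

-19.9141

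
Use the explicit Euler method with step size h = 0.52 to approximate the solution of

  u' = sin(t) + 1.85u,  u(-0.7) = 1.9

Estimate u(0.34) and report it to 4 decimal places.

Euler: u_{n+1} = u_n + h·f(t_n, u_n).
t=-0.700000, u=1.900000: f=2.870782 → u ← 1.900000 + 0.52·2.870782 = 3.392807
t=-0.180000, u=3.392807: f=6.097663 → u ← 3.392807 + 0.52·6.097663 = 6.563592
u(0.34) ≈ 6.5636

6.5636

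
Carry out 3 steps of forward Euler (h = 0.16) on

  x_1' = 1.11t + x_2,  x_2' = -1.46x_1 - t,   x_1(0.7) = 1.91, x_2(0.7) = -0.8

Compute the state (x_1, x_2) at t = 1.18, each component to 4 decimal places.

Euler on (x_1,x_2): x_1_{n+1} = x_1_n + h·x_1', x_2_{n+1} = x_2_n + h·x_2'.
0.700000: (1.910000, -0.800000); f=(-0.023000, -3.488600) → (1.906320, -1.358176)
0.860000: (1.906320, -1.358176); f=(-0.403576, -3.643227) → (1.841748, -1.941092)
1.020000: (1.841748, -1.941092); f=(-0.808892, -3.708952) → (1.712325, -2.534525)
(x_1(1.18), x_2(1.18)) ≈ (1.7123, -2.5345)

1.7123, -2.5345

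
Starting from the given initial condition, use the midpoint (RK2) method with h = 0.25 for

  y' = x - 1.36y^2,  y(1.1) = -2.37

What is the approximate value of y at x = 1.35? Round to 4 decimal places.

Midpoint: k1 = f(x_n, y_n); k2 = f(x_n + h/2, y_n + (h/2)·k1); y_{n+1} = y_n + h·k2.
x=1.100000, y=-2.370000:
  k1 = f(1.100000, -2.370000) = -6.538984
  k2 = f(1.225000, -3.187373) = -12.591711
  y ← -2.370000 + 0.25·(-12.591711) = -5.517928
y(1.35) ≈ -5.5179

-5.5179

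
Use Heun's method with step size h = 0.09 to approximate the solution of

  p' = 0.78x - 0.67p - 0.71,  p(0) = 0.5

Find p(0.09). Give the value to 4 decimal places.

Heun: k1 = f(x_n, p_n); k2 = f(x_n + h, p_n + h·k1); p_{n+1} = p_n + (h/2)·(k1 + k2).
x=0.000000, p=0.500000:
  k1 = f(0.000000, 0.500000) = -1.045000
  k2 = f(0.090000, 0.405950) = -0.911787
  p ← 0.500000 + (0.09/2)·(-1.045000 + (-0.911787)) = 0.411945
p(0.09) ≈ 0.4119

0.4119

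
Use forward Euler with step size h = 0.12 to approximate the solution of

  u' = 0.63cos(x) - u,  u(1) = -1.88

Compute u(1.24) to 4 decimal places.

Euler: u_{n+1} = u_n + h·f(x_n, u_n).
x=1.000000, u=-1.880000: f=2.220390 → u ← -1.880000 + 0.12·2.220390 = -1.613553
x=1.120000, u=-1.613553: f=1.888033 → u ← -1.613553 + 0.12·1.888033 = -1.386989
u(1.24) ≈ -1.3870

-1.3870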